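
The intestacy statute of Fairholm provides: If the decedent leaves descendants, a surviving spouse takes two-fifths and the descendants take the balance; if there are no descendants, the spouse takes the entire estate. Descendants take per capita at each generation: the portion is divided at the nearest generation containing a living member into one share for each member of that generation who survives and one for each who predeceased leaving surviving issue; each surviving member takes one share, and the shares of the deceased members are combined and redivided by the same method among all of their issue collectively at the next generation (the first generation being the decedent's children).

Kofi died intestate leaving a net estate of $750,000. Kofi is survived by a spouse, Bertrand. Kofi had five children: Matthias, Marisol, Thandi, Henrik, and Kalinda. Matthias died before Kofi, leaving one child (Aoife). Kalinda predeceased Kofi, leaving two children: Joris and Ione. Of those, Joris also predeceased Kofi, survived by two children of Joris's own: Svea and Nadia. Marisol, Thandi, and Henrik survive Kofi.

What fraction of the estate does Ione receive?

Ione receives 2/25 of the estate.

Bertrand takes two-fifths of $750,000 = $300,000. The remaining $450,000 passes to the descendants.
The descendants' portion ($450,000) is divided at the children's generation into 5 shares of $90,000. Marisol, Thandi, and Henrik each take $90,000. The 2 shares of the deceased (Matthias and Kalinda) are combined into a pool of $180,000.
That pool ($180,000) is divided at the grandchildren's generation into 3 shares of $60,000. Aoife and Ione each take $60,000. The remaining share for the deceased Joris ($60,000) is carried to the next generation.
That pool ($60,000) is divided at the great-grandchildren's generation equally among Svea and Nadia: $30,000 each.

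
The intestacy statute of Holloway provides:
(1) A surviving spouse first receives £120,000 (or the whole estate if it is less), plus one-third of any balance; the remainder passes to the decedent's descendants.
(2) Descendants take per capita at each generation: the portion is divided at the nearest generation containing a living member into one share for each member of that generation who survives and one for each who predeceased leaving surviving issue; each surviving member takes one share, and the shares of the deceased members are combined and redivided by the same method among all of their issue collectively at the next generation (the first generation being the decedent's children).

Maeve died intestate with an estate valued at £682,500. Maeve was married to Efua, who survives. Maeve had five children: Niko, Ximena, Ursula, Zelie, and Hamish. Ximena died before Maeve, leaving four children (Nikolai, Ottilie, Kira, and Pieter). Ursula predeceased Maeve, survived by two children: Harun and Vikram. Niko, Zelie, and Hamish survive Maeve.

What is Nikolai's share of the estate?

Nikolai receives £25,000.

Efua first takes £120,000, leaving a balance of £562,500. Efua then takes one-third of the balance (£187,500), for a total of £307,500. The remaining £375,000 passes to the descendants.
The descendants' portion (£375,000) is divided at the children's generation into 5 shares of £75,000. Niko, Zelie, and Hamish each take £75,000. The 2 shares of the deceased (Ximena and Ursula) are combined into a pool of £150,000.
That pool (£150,000) is divided at the grandchildren's generation equally among Nikolai, Ottilie, Kira, Pieter, Harun, and Vikram: £25,000 each.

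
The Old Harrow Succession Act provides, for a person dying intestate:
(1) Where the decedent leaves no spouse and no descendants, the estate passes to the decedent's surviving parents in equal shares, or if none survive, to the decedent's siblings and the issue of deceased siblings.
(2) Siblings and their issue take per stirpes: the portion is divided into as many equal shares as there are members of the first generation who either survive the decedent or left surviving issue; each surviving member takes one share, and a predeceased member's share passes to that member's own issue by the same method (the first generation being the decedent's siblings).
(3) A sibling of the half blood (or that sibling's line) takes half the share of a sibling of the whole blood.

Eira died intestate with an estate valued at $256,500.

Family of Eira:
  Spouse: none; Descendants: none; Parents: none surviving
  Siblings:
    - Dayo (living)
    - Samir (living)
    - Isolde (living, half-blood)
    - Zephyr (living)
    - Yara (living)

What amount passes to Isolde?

Isolde receives $28,500.

The entire $256,500 passes to the siblings and their issue.
Counting each half-blood sibling's line as half a unit, there are 9/2 units in $256,500, so one unit is $57,000. Whole-blood lines (Dayo, Samir, Zephyr, and Yara) take $57,000 each; half-blood lines (Isolde) take $28,500 each.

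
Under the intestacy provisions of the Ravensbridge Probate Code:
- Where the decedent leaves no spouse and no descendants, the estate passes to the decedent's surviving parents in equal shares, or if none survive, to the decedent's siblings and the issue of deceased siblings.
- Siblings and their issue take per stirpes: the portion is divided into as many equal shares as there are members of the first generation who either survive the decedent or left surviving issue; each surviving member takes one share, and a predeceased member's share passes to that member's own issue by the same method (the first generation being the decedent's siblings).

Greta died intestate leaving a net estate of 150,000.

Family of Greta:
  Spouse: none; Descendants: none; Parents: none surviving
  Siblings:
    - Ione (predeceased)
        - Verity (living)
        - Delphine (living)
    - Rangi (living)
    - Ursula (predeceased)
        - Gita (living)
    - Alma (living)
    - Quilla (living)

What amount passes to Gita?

The entire 150,000 passes to the siblings and their issue.
That amount (150,000) is divided into 5 shares of 30,000: Rangi, Alma, and Quilla each take 30,000; Ione's 30,000 share passes to Ione's issue; Ursula's 30,000 share passes to Ursula's issue.
Ione's share (30,000) is divided into 2 shares of 15,000: Verity and Delphine each take 15,000.
Ursula's share (30,000) passes entirely to Gita.

Gita receives 30,000.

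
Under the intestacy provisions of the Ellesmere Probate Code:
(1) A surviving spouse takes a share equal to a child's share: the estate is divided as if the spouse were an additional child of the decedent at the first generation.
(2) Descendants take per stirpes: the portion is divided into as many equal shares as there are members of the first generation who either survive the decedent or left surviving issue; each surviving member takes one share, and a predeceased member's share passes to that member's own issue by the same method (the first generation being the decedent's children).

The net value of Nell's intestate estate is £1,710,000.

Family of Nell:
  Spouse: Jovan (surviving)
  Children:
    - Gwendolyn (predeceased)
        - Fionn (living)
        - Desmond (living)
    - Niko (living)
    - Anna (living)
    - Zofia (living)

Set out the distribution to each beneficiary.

The spouse counts as an additional share at the children's level, so there are 5 primary shares of £342,000. Jovan takes one such share (£342,000).
The children's combined portion (£1,368,000) is divided into 4 shares of £342,000: Niko, Anna, and Zofia each take £342,000; Gwendolyn's £342,000 share passes to Gwendolyn's issue.
Gwendolyn's share (£342,000) is divided into 2 shares of £171,000: Fionn and Desmond each take £171,000.

Jovan: £342,000; Fionn: £171,000; Desmond: £171,000; Niko: £342,000; Anna: £342,000; Zofia: £342,000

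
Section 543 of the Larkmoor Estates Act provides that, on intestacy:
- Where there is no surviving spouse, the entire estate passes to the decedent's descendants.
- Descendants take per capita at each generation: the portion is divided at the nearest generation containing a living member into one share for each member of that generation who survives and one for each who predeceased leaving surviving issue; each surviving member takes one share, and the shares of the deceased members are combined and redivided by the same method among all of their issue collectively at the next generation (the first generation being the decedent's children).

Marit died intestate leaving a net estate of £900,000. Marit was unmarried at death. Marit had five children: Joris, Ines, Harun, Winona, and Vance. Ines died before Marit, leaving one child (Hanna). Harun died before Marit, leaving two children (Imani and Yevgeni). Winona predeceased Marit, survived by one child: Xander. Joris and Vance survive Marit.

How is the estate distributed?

Joris: £180,000; Hanna: £135,000; Imani: £135,000; Yevgeni: £135,000; Xander: £135,000; Vance: £180,000

The entire £900,000 passes to the descendants.
That amount (£900,000) is divided at the children's generation into 5 shares of £180,000. Joris and Vance each take £180,000. The 3 shares of the deceased (Ines, Harun, and Winona) are combined into a pool of £540,000.
That pool (£540,000) is divided at the grandchildren's generation equally among Hanna, Imani, Yevgeni, and Xander: £135,000 each.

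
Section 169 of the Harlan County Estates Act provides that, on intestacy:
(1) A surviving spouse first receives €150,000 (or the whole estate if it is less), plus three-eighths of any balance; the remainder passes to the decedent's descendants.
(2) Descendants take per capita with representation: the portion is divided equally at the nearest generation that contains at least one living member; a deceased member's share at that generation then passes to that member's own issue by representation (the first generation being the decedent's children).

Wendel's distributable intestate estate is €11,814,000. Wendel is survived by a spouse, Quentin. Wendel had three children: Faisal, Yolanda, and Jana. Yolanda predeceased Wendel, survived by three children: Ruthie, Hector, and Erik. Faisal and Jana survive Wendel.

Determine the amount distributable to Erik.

Quentin first takes €150,000, leaving a balance of €11,664,000. Quentin then takes three-eighths of the balance (€4,374,000), for a total of €4,524,000. The remaining €7,290,000 passes to the descendants.
The descendants' portion (€7,290,000) is divided into 3 shares of €2,430,000: Faisal and Jana each take €2,430,000; Yolanda's €2,430,000 share passes to Yolanda's issue.
Yolanda's share (€2,430,000) is divided into 3 shares of €810,000: Ruthie, Hector, and Erik each take €810,000.

Erik receives €810,000.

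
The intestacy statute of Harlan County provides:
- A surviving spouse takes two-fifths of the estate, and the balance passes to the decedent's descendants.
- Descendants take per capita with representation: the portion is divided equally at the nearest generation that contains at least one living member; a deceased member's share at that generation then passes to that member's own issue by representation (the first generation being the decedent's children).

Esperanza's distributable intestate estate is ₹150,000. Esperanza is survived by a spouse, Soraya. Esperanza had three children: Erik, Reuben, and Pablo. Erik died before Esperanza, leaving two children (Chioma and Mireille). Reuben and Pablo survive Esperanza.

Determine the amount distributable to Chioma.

Chioma receives ₹15,000.

Soraya takes two-fifths of ₹150,000 = ₹60,000. The remaining ₹90,000 passes to the descendants.
The descendants' portion (₹90,000) is divided into 3 shares of ₹30,000: Reuben and Pablo each take ₹30,000; Erik's ₹30,000 share passes to Erik's issue.
Erik's share (₹30,000) is divided into 2 shares of ₹15,000: Chioma and Mireille each take ₹15,000.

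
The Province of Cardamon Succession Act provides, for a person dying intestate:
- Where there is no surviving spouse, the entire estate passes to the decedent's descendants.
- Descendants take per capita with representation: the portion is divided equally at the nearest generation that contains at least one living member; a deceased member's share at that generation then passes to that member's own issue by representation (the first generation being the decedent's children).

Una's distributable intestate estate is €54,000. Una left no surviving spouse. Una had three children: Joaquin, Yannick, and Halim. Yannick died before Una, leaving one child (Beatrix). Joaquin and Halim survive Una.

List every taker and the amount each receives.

Joaquin: €18,000; Beatrix: €18,000; Halim: €18,000

The entire €54,000 passes to the descendants.
That amount (€54,000) is divided into 3 shares of €18,000: Joaquin and Halim each take €18,000; Yannick's €18,000 share passes to Yannick's issue.
Yannick's share (€18,000) passes entirely to Beatrix.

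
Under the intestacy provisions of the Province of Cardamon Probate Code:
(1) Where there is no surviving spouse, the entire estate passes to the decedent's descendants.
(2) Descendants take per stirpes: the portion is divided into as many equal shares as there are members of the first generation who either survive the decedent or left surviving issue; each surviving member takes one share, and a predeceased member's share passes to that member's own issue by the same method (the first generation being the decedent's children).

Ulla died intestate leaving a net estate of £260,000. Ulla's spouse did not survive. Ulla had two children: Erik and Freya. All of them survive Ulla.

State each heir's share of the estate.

Erik: £130,000; Freya: £130,000

The entire £260,000 passes to the descendants.
That amount (£260,000) is divided into 2 shares of £130,000: Erik and Freya each take £130,000.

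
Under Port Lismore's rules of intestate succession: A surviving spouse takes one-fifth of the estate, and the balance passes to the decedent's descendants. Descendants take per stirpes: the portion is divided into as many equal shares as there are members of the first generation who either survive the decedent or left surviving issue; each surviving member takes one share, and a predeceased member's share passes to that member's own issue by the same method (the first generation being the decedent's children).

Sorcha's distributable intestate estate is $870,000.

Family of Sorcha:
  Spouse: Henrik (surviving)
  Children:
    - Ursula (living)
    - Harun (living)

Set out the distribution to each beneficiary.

Henrik: $174,000; Ursula: $348,000; Harun: $348,000

Henrik takes one-fifth of $870,000 = $174,000. The remaining $696,000 passes to the descendants.
The descendants' portion ($696,000) is divided into 2 shares of $348,000: Ursula and Harun each take $348,000.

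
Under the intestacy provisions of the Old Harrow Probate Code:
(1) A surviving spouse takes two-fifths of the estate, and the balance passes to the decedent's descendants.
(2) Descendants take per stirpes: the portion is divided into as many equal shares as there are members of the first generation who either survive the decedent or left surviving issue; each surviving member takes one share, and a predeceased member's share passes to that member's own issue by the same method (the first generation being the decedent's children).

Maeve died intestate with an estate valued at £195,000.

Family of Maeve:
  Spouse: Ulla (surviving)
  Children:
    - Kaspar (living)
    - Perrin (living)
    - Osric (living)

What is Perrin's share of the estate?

Perrin receives £39,000.

Ulla takes two-fifths of £195,000 = £78,000. The remaining £117,000 passes to the descendants.
The descendants' portion (£117,000) is divided into 3 shares of £39,000: Kaspar, Perrin, and Osric each take £39,000.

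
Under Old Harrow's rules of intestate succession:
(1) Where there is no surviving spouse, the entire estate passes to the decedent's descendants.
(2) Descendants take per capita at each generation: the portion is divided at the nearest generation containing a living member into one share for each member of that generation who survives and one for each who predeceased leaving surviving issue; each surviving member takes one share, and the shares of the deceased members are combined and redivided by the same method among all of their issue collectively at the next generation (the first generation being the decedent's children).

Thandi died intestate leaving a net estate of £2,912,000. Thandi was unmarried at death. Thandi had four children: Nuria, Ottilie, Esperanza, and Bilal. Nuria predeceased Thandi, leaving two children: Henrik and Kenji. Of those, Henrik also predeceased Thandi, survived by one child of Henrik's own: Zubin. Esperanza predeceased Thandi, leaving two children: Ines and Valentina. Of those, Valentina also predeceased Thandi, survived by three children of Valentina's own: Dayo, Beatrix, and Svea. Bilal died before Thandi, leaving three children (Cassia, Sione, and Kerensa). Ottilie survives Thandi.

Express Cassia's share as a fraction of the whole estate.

Cassia receives 3/28 of the estate.

The entire £2,912,000 passes to the descendants.
That amount (£2,912,000) is divided at the children's generation into 4 shares of £728,000. Ottilie takes £728,000. The 3 shares of the deceased (Nuria, Esperanza, and Bilal) are combined into a pool of £2,184,000.
That pool (£2,184,000) is divided at the grandchildren's generation into 7 shares of £312,000. Kenji, Ines, Cassia, Sione, and Kerensa each take £312,000. The 2 shares of the deceased (Henrik and Valentina) are combined into a pool of £624,000.
That pool (£624,000) is divided at the great-grandchildren's generation equally among Zubin, Dayo, Beatrix, and Svea: £156,000 each.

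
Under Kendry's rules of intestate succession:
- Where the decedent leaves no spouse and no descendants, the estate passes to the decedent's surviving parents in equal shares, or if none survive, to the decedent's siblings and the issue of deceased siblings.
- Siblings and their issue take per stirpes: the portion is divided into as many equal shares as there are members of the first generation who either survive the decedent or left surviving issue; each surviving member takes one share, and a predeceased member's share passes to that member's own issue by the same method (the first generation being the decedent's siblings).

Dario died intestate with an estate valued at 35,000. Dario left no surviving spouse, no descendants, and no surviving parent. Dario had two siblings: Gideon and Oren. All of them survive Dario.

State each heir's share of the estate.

The entire 35,000 passes to the siblings and their issue.
That amount (35,000) is divided into 2 shares of 17,500: Gideon and Oren each take 17,500.

Gideon: 17,500; Oren: 17,500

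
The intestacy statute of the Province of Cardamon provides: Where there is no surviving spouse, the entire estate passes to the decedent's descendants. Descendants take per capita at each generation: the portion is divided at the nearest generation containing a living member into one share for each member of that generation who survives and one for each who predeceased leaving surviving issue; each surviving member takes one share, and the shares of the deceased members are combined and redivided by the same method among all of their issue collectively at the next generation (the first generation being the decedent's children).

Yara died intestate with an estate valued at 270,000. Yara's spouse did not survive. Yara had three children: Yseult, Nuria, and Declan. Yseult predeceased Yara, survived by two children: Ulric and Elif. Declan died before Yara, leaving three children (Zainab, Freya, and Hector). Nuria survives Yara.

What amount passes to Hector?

The entire 270,000 passes to the descendants.
That amount (270,000) is divided at the children's generation into 3 shares of 90,000. Nuria takes 90,000. The 2 shares of the deceased (Yseult and Declan) are combined into a pool of 180,000.
That pool (180,000) is divided at the grandchildren's generation equally among Ulric, Elif, Zainab, Freya, and Hector: 36,000 each.

Hector receives 36,000.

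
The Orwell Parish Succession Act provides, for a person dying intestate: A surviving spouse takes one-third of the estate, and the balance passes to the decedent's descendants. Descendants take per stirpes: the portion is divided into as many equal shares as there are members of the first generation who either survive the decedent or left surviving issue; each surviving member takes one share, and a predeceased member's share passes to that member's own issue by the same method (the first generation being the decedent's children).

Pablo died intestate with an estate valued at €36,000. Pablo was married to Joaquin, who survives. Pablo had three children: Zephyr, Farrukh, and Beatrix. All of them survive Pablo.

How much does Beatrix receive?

Beatrix receives €8,000.

Joaquin takes one-third of €36,000 = €12,000. The remaining €24,000 passes to the descendants.
The descendants' portion (€24,000) is divided into 3 shares of €8,000: Zephyr, Farrukh, and Beatrix each take €8,000.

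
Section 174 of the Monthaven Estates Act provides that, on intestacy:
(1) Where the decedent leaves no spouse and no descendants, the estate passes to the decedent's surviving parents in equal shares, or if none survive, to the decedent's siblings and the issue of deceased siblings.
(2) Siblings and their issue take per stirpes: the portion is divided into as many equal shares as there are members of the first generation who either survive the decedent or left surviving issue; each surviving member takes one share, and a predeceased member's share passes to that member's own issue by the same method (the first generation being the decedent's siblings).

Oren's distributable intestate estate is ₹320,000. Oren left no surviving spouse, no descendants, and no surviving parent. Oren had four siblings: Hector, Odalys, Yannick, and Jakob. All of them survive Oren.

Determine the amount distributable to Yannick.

The entire ₹320,000 passes to the siblings and their issue.
That amount (₹320,000) is divided into 4 shares of ₹80,000: Hector, Odalys, Yannick, and Jakob each take ₹80,000.

Yannick receives ₹80,000.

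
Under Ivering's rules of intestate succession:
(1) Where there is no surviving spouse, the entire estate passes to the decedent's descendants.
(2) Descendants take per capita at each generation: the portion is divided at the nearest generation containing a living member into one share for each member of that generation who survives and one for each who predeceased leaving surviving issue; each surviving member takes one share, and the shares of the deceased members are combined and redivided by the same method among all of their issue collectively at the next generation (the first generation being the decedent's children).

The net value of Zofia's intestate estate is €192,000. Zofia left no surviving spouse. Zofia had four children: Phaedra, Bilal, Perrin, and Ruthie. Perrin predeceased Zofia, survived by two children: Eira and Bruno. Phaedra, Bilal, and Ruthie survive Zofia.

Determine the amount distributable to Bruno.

The entire €192,000 passes to the descendants.
That amount (€192,000) is divided at the children's generation into 4 shares of €48,000. Phaedra, Bilal, and Ruthie each take €48,000. The remaining share for the deceased Perrin (€48,000) is carried to the next generation.
That pool (€48,000) is divided at the grandchildren's generation equally among Eira and Bruno: €24,000 each.

Bruno receives €24,000.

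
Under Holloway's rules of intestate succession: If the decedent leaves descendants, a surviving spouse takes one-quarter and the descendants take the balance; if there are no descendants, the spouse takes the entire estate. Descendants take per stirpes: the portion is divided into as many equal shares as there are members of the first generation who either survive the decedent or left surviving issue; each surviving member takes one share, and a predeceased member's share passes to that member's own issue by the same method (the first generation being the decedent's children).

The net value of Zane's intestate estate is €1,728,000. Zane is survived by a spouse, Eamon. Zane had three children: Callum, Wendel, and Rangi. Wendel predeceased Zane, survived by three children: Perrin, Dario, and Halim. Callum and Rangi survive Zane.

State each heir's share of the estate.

Eamon: €432,000; Callum: €432,000; Perrin: €144,000; Dario: €144,000; Halim: €144,000; Rangi: €432,000

Eamon takes one-quarter of €1,728,000 = €432,000. The remaining €1,296,000 passes to the descendants.
The descendants' portion (€1,296,000) is divided into 3 shares of €432,000: Callum and Rangi each take €432,000; Wendel's €432,000 share passes to Wendel's issue.
Wendel's share (€432,000) is divided into 3 shares of €144,000: Perrin, Dario, and Halim each take €144,000.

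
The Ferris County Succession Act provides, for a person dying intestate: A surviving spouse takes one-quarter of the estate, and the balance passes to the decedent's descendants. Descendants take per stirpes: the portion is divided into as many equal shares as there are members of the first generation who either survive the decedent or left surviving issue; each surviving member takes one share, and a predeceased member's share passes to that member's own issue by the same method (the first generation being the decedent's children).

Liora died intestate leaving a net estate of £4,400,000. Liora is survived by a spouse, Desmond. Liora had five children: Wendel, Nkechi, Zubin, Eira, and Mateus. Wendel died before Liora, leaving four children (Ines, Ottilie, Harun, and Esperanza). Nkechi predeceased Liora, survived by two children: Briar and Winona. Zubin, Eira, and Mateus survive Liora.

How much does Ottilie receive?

Desmond takes one-quarter of £4,400,000 = £1,100,000. The remaining £3,300,000 passes to the descendants.
The descendants' portion (£3,300,000) is divided into 5 shares of £660,000: Zubin, Eira, and Mateus each take £660,000; Wendel's £660,000 share passes to Wendel's issue; Nkechi's £660,000 share passes to Nkechi's issue.
Wendel's share (£660,000) is divided into 4 shares of £165,000: Ines, Ottilie, Harun, and Esperanza each take £165,000.
Nkechi's share (£660,000) is divided into 2 shares of £330,000: Briar and Winona each take £330,000.

Ottilie receives £165,000.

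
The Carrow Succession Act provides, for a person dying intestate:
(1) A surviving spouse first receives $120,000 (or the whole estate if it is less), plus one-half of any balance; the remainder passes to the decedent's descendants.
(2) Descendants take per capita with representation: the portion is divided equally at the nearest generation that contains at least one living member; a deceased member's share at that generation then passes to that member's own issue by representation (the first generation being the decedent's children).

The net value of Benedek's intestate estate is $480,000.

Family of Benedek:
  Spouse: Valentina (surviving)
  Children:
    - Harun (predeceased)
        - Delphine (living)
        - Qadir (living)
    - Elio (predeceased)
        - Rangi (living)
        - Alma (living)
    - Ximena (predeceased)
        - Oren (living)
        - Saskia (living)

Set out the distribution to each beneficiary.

Valentina first takes $120,000, leaving a balance of $360,000. Valentina then takes one-half of the balance ($180,000), for a total of $300,000. The remaining $180,000 passes to the descendants.
No child survives, so the initial division is made at the grandchildren's generation.
The descendants' portion ($180,000) is divided into 6 shares of $30,000: Delphine, Qadir, Rangi, Alma, Oren, and Saskia each take $30,000.

Valentina: $300,000; Delphine: $30,000; Qadir: $30,000; Rangi: $30,000; Alma: $30,000; Oren: $30,000; Saskia: $30,000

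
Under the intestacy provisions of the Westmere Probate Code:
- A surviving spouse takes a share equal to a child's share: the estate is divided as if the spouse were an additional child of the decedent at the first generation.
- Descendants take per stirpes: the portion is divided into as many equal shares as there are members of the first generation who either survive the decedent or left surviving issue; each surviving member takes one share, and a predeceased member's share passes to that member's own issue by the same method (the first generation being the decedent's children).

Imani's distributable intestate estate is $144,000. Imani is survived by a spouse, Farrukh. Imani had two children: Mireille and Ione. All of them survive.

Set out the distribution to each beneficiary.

Farrukh: $48,000; Mireille: $48,000; Ione: $48,000

The spouse counts as an additional share at the children's level, so there are 3 primary shares of $48,000. Farrukh takes one such share ($48,000).
The children's combined portion ($96,000) is divided into 2 shares of $48,000: Mireille and Ione each take $48,000.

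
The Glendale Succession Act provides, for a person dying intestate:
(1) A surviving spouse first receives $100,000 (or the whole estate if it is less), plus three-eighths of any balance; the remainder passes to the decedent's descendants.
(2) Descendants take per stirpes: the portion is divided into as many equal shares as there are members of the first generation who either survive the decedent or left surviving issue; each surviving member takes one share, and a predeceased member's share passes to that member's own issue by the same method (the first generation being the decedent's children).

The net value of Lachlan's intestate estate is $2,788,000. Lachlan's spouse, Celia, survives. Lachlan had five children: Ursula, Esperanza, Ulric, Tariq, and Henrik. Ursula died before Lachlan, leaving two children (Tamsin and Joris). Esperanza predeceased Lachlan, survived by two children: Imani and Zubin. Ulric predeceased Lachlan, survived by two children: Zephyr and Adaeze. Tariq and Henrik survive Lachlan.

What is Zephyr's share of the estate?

Zephyr receives $168,000.

Celia first takes $100,000, leaving a balance of $2,688,000. Celia then takes three-eighths of the balance ($1,008,000), for a total of $1,108,000. The remaining $1,680,000 passes to the descendants.
The descendants' portion ($1,680,000) is divided into 5 shares of $336,000: Tariq and Henrik each take $336,000; Ursula's $336,000 share passes to Ursula's issue; Esperanza's $336,000 share passes to Esperanza's issue; Ulric's $336,000 share passes to Ulric's issue.
Ursula's share ($336,000) is divided into 2 shares of $168,000: Tamsin and Joris each take $168,000.
Esperanza's share ($336,000) is divided into 2 shares of $168,000: Imani and Zubin each take $168,000.
Ulric's share ($336,000) is divided into 2 shares of $168,000: Zephyr and Adaeze each take $168,000.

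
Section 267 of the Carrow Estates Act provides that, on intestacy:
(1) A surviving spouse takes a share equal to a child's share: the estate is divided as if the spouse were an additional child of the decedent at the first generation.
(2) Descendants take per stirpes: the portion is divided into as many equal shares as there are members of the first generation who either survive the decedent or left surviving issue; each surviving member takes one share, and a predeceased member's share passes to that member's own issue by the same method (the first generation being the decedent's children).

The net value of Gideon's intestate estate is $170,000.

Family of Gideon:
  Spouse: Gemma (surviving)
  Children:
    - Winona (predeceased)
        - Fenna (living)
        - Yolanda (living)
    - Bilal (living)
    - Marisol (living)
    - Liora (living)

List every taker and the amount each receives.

Gemma: $34,000; Fenna: $17,000; Yolanda: $17,000; Bilal: $34,000; Marisol: $34,000; Liora: $34,000

The spouse counts as an additional share at the children's level, so there are 5 primary shares of $34,000. Gemma takes one such share ($34,000).
The children's combined portion ($136,000) is divided into 4 shares of $34,000: Bilal, Marisol, and Liora each take $34,000; Winona's $34,000 share passes to Winona's issue.
Winona's share ($34,000) is divided into 2 shares of $17,000: Fenna and Yolanda each take $17,000.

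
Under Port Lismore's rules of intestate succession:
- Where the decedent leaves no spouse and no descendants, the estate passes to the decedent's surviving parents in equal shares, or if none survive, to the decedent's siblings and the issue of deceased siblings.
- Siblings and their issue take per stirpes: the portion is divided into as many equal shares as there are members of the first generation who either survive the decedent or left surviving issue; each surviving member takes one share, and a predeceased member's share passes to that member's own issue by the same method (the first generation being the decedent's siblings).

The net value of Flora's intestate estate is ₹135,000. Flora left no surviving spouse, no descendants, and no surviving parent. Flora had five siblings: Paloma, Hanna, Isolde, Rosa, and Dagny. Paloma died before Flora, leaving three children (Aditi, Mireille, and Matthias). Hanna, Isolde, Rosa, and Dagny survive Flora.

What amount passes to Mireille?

The entire ₹135,000 passes to the siblings and their issue.
That amount (₹135,000) is divided into 5 shares of ₹27,000: Hanna, Isolde, Rosa, and Dagny each take ₹27,000; Paloma's ₹27,000 share passes to Paloma's issue.
Paloma's share (₹27,000) is divided into 3 shares of ₹9,000: Aditi, Mireille, and Matthias each take ₹9,000.

Mireille receives ₹9,000.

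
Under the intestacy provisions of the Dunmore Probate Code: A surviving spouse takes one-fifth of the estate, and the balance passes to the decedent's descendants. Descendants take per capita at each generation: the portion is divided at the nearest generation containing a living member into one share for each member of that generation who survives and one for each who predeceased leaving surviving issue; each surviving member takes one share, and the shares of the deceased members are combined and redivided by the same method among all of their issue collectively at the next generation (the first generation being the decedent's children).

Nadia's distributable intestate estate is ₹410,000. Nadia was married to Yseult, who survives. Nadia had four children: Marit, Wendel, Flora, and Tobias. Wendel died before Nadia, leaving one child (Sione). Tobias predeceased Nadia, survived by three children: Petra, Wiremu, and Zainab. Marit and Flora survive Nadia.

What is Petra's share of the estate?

Yseult takes one-fifth of ₹410,000 = ₹82,000. The remaining ₹328,000 passes to the descendants.
The descendants' portion (₹328,000) is divided at the children's generation into 4 shares of ₹82,000. Marit and Flora each take ₹82,000. The 2 shares of the deceased (Wendel and Tobias) are combined into a pool of ₹164,000.
That pool (₹164,000) is divided at the grandchildren's generation equally among Sione, Petra, Wiremu, and Zainab: ₹41,000 each.

Petra receives ₹41,000.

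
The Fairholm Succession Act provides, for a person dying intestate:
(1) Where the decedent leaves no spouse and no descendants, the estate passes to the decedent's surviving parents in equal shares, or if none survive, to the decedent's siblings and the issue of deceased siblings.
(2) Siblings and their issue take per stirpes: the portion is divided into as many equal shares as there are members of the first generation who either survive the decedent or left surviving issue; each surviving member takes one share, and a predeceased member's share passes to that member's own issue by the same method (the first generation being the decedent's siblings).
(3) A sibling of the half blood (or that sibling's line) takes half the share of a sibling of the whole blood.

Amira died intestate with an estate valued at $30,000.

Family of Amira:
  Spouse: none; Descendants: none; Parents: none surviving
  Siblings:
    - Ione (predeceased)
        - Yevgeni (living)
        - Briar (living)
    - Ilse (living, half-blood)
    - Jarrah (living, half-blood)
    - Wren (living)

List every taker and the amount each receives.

The entire $30,000 passes to the siblings and their issue.
Counting each half-blood sibling's line as half a unit, there are 3 units in $30,000, so one unit is $10,000. Whole-blood lines (Ione and Wren) take $10,000 each; half-blood lines (Ilse and Jarrah) take $5,000 each.
Ione's share ($10,000) is divided into 2 shares of $5,000: Yevgeni and Briar each take $5,000.

Yevgeni: $5,000; Briar: $5,000; Ilse: $5,000; Jarrah: $5,000; Wren: $10,000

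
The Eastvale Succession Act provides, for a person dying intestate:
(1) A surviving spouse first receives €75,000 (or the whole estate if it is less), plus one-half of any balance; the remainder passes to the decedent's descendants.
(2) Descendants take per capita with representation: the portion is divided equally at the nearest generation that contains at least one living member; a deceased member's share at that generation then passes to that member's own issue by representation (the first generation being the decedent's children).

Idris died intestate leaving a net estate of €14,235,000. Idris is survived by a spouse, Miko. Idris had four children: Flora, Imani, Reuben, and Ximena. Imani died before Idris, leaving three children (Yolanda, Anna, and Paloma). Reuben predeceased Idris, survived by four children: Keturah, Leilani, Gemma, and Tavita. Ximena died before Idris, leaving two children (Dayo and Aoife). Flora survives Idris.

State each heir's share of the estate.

Miko: €7,155,000; Flora: €1,770,000; Yolanda: €590,000; Anna: €590,000; Paloma: €590,000; Keturah: €442,500; Leilani: €442,500; Gemma: €442,500; Tavita: €442,500; Dayo: €885,000; Aoife: €885,000

Miko first takes €75,000, leaving a balance of €14,160,000. Miko then takes one-half of the balance (€7,080,000), for a total of €7,155,000. The remaining €7,080,000 passes to the descendants.
The descendants' portion (€7,080,000) is divided into 4 shares of €1,770,000: Flora takes €1,770,000; Imani's €1,770,000 share passes to Imani's issue; Reuben's €1,770,000 share passes to Reuben's issue; Ximena's €1,770,000 share passes to Ximena's issue.
Imani's share (€1,770,000) is divided into 3 shares of €590,000: Yolanda, Anna, and Paloma each take €590,000.
Reuben's share (€1,770,000) is divided into 4 shares of €442,500: Keturah, Leilani, Gemma, and Tavita each take €442,500.
Ximena's share (€1,770,000) is divided into 2 shares of €885,000: Dayo and Aoife each take €885,000.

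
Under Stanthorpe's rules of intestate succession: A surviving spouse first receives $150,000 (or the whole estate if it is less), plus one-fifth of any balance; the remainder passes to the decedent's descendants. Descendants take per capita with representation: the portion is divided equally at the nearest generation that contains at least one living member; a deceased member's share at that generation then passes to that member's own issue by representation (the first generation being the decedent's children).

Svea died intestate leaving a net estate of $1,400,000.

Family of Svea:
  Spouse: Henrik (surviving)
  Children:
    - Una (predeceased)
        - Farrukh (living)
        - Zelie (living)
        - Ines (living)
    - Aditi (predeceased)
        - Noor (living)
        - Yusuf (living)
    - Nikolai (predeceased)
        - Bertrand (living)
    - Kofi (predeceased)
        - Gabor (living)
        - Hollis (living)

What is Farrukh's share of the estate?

Farrukh receives $125,000.

Henrik first takes $150,000, leaving a balance of $1,250,000. Henrik then takes one-fifth of the balance ($250,000), for a total of $400,000. The remaining $1,000,000 passes to the descendants.
No child survives, so the initial division is made at the grandchildren's generation.
The descendants' portion ($1,000,000) is divided into 8 shares of $125,000: Farrukh, Zelie, Ines, Noor, Yusuf, Bertrand, Gabor, and Hollis each take $125,000.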